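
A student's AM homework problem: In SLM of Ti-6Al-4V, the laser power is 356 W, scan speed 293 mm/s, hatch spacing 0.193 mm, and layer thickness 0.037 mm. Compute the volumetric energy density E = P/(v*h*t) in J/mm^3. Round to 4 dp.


E = 356 / (293*0.193*0.037) = 170.1466 J/mm^3


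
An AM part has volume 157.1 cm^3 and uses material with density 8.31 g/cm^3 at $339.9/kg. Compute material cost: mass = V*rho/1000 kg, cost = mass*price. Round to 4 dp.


Mass = 157.1*8.31/1000 = 1.305501 kg
Cost = 1.305501 * 339.9 = 443.7398 $


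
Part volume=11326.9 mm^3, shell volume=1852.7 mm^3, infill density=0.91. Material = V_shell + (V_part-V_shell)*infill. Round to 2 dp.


V_infill = (11326.9 - 1852.7) * 0.91 = 8621.52
V_total = 1852.7 + 8621.52 = 10474.22 mm^3


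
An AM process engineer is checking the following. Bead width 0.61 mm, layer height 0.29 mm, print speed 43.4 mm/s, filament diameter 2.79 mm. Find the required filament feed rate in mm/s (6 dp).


Q = 0.61 * 0.29 * 43.4 = 7.67746 mm^3/s
A_fil = pi*(2.79/2)^2 = 6.11361784 mm^2
v_feed = 7.67746 / 6.11361784 = 1.255797 mm/s


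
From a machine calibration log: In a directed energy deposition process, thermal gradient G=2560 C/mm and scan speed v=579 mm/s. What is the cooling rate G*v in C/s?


CR = 2560 * 579 = 1482240 C/s


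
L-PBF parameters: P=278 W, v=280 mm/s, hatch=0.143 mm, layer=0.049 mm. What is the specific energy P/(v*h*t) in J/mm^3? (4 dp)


Build rate = 280 * 0.143 * 0.049 = 1.96196 mm^3/s
SE = 278 / 1.96196 = 141.695 J/mm^3


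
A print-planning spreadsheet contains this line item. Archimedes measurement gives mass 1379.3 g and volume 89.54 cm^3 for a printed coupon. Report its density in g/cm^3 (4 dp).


rho = 1379.3 / 89.54 = 15.4043 g/cm^3


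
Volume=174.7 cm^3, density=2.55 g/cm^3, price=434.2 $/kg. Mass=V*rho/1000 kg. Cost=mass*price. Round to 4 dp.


Mass = 174.7*2.55/1000 = 0.445485 kg
Cost = 0.445485 * 434.2 = 193.4296 $


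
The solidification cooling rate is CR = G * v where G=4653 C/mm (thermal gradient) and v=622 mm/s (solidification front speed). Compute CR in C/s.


CR = 4653 * 622 = 2894166 C/s


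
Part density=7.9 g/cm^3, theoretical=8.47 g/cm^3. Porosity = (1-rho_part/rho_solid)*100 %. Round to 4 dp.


Porosity = (1-7.9/8.47)*100 = 6.7296 %


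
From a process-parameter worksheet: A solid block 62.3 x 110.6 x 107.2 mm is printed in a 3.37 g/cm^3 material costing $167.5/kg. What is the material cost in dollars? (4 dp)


V = 62.3 * 110.6 * 107.2 = 738648.736 mm^3 = 738.648736 cm^3
Mass = 738.648736 * 3.37 / 1000 = 2.48924624 kg
Cost = 2.48924624 * 167.5 = 416.9487 $


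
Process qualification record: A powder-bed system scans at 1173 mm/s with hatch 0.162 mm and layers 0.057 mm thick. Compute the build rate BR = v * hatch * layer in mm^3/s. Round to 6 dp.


Rate = 1173 * 0.162 * 0.057 = 10.831482 mm^3/s


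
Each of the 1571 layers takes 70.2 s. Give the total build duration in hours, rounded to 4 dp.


t = 1571 * 70.2 / 3600 = 30.6345 hrs


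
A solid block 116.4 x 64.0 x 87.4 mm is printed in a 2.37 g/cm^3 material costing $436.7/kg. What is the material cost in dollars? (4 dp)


V = 116.4 * 64.0 * 87.4 = 651095.04 mm^3 = 651.09504 cm^3
Mass = 651.09504 * 2.37 / 1000 = 1.54309524 kg
Cost = 1.54309524 * 436.7 = 673.8697 $


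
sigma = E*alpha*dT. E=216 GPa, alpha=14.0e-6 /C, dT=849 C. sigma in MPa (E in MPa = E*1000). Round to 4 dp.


sigma = 216*1000 * 14.0e-6 * 849 = 2567.376 MPa


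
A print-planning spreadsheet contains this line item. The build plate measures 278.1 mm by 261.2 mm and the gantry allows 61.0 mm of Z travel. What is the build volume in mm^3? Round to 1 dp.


V = 278.1 * 261.2 * 61.0 = 4431022.9 mm^3


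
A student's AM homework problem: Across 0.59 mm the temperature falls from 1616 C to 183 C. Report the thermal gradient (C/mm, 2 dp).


G = (1616-183)/0.59 = 2428.81 C/mm


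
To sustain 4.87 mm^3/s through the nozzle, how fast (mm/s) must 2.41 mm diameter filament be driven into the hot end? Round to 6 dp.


A = pi*(2.41/2)^2 = 4.561671
v = 4.87 / 4.561671 = 1.067591 mm/s


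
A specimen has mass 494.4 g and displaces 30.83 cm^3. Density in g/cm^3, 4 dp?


rho = 494.4 / 30.83 = 16.0363 g/cm^3


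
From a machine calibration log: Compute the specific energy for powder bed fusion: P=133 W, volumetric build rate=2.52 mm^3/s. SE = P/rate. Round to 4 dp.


SE = 133 / 2.52 = 52.7778 J/mm^3


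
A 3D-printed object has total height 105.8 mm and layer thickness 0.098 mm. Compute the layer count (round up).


Layers = ceil(105.8/0.098) = 1080


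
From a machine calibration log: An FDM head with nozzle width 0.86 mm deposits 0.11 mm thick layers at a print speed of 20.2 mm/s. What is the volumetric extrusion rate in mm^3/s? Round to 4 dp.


Rate = 0.86 * 0.11 * 20.2 = 1.9109 mm^3/s


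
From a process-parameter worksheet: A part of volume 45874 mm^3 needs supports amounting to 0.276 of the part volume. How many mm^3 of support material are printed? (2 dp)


V_support = 45874 * 0.276 = 12661.22 mm^3


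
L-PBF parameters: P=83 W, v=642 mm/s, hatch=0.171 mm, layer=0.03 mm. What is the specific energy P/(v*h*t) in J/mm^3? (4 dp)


Build rate = 642 * 0.171 * 0.03 = 3.29346 mm^3/s
SE = 83 / 3.29346 = 25.2015 J/mm^3


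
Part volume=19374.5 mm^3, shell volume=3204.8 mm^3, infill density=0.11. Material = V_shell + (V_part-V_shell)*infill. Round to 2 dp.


V_infill = (19374.5 - 3204.8) * 0.11 = 1778.67
V_total = 3204.8 + 1778.67 = 4983.47 mm^3


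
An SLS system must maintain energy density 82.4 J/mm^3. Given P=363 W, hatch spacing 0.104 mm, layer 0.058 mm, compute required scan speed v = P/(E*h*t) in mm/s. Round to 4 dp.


v = 363 / (82.4*0.104*0.058) = 730.3282 mm/s


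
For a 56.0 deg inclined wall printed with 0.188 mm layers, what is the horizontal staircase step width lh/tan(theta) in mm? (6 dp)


step = 0.188 / tan(56.0) = 0.126808 mm


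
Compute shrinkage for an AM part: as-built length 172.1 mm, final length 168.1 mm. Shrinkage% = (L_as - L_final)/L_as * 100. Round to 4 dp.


Shrinkage = ((172.1-168.1)/172.1)*100 = 2.3242 %


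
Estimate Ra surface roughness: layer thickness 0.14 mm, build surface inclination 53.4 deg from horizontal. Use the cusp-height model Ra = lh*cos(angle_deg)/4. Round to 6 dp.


Ra = 0.14 * cos(53.4) / 4 = 0.020868 mm


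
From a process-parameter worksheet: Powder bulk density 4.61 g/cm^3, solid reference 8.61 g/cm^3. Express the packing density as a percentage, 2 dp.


Packing = (4.61/8.61)*100 = 53.54 %


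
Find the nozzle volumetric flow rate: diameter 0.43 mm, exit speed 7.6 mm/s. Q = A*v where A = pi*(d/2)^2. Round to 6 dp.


A = pi*(0.43/2)^2 = 0.14522012 mm^2
Q = 0.14522012 * 7.6 = 1.103673 mm^3/s


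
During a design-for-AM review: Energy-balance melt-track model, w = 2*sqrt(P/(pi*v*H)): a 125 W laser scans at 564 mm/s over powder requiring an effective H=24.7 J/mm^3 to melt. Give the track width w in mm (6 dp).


w = 2*sqrt(125/(pi*564*24.7)) = 0.106886 mm


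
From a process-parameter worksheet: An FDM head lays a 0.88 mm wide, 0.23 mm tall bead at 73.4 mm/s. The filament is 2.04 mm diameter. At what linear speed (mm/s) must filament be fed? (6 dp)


Q = 0.88 * 0.23 * 73.4 = 14.85616 mm^3/s
A_fil = pi*(2.04/2)^2 = 3.268513 mm^2
v_feed = 14.85616 / 3.268513 = 4.545235 mm/s


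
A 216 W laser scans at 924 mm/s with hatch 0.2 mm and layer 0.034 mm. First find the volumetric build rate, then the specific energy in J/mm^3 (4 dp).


Build rate = 924 * 0.2 * 0.034 = 6.2832 mm^3/s
SE = 216 / 6.2832 = 34.3774 J/mm^3


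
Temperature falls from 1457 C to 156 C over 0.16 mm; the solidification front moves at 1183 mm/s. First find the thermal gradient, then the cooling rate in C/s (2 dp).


G = (1457-156)/0.16 = 8131.25 C/mm
CR = 8131.25 * 1183 = 9619268.75 C/s


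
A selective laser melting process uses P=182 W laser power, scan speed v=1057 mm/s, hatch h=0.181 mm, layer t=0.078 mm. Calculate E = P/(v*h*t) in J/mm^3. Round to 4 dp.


E = 182 / (1057*0.181*0.078) = 12.1962 J/mm^3


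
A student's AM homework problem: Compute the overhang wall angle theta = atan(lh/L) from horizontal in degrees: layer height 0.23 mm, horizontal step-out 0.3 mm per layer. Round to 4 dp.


angle = atan(0.23/0.3) = 37.4762 degrees


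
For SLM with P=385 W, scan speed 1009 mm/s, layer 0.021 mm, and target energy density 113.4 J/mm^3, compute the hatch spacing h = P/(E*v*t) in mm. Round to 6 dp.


h = 385 / (113.4*1009*0.021) = 0.160228 mm


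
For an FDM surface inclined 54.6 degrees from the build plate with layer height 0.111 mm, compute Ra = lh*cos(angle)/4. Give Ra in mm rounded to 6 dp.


Ra = 0.111 * cos(54.6) / 4 = 0.016075 mm


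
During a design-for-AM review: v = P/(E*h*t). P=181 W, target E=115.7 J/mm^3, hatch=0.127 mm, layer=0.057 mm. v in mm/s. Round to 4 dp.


v = 181 / (115.7*0.127*0.057) = 216.1059 mm/s


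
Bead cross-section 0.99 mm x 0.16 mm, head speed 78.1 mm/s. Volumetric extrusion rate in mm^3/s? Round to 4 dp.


Rate = 0.99 * 0.16 * 78.1 = 12.371 mm^3/s


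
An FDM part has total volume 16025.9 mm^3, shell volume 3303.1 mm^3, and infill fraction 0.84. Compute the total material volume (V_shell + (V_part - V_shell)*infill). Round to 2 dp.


V_infill = (16025.9 - 3303.1) * 0.84 = 10687.15
V_total = 3303.1 + 10687.15 = 13990.25 mm^3


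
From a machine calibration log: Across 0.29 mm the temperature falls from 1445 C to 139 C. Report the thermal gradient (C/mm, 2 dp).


G = (1445-139)/0.29 = 4503.45 C/mm


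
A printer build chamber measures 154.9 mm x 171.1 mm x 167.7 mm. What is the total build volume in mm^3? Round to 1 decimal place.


V = 154.9 * 171.1 * 167.7 = 4444618.5 mm^3


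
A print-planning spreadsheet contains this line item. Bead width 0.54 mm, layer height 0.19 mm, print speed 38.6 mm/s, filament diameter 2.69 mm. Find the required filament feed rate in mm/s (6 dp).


Q = 0.54 * 0.19 * 38.6 = 3.96036 mm^3/s
A_fil = pi*(2.69/2)^2 = 5.68321965 mm^2
v_feed = 3.96036 / 5.68321965 = 0.696851 mm/s


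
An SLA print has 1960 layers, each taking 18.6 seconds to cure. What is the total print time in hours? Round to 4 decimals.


t = 1960 * 18.6 / 3600 = 10.1267 hrs


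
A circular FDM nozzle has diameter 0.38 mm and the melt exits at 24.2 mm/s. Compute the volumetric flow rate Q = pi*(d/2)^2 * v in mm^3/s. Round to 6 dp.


A = pi*(0.38/2)^2 = 0.11341149 mm^2
Q = 0.11341149 * 24.2 = 2.744558 mm^3/s


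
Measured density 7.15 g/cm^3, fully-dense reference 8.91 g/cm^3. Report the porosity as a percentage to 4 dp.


Porosity = (1-7.15/8.91)*100 = 19.7531 %


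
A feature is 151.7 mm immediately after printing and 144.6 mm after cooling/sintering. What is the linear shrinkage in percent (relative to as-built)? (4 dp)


Shrinkage = ((151.7-144.6)/151.7)*100 = 4.6803 %


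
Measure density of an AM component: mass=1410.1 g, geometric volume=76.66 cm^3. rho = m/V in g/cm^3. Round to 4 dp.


rho = 1410.1 / 76.66 = 18.3942 g/cm^3


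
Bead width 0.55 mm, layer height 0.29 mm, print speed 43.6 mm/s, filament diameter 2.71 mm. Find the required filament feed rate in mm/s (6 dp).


Q = 0.55 * 0.29 * 43.6 = 6.9542 mm^3/s
A_fil = pi*(2.71/2)^2 = 5.76804265 mm^2
v_feed = 6.9542 / 5.76804265 = 1.205643 mm/s


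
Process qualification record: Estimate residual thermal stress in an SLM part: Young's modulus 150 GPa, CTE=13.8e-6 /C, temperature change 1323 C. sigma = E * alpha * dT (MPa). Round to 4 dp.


sigma = 150*1000 * 13.8e-6 * 1323 = 2738.61 MPa


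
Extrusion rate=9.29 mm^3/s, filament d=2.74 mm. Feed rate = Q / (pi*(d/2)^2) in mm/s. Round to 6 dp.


A = pi*(2.74/2)^2 = 5.896455
v = 9.29 / 5.896455 = 1.575523 mm/s


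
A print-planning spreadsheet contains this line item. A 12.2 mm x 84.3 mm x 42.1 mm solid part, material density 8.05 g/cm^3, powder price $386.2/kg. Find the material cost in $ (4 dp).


V = 12.2 * 84.3 * 42.1 = 43298.166 mm^3 = 43.298166 cm^3
Mass = 43.298166 * 8.05 / 1000 = 0.34855024 kg
Cost = 0.34855024 * 386.2 = 134.6101 $


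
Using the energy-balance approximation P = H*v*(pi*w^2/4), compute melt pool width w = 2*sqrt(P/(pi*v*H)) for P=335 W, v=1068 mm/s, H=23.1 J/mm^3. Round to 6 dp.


w = 2*sqrt(335/(pi*1068*23.1)) = 0.131488 mm


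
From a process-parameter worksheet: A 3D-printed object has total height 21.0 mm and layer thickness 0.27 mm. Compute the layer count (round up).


Layers = ceil(21.0/0.27) = 78


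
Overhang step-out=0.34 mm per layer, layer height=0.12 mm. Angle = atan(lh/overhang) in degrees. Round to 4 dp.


angle = atan(0.12/0.34) = 19.44 degrees


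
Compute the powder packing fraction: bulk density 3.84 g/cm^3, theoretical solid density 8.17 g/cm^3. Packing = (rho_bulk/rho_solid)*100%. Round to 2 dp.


Packing = (3.84/8.17)*100 = 47.0 %


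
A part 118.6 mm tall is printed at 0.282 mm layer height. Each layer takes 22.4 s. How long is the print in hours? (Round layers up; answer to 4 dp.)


Layers = ceil(118.6/0.282) = 421
t = 421 * 22.4 / 3600 = 2.6196 hrs


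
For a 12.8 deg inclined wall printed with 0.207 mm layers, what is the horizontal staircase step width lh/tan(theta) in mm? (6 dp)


step = 0.207 / tan(12.8) = 0.911114 mm


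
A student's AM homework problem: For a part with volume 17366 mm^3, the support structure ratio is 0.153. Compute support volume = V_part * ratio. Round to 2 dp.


V_support = 17366 * 0.153 = 2657.0 mm^3


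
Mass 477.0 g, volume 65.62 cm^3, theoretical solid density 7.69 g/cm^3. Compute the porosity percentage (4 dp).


rho_part = 477.0 / 65.62 = 7.26912527 g/cm^3
Porosity = (1 - 7.26912527/7.69)*100 = 5.473 %


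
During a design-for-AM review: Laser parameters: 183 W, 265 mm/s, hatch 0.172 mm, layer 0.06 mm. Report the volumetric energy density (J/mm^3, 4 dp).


E = 183 / (265*0.172*0.06) = 66.9153 J/mm^3


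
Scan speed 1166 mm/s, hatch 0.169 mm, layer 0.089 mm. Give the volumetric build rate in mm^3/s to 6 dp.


Rate = 1166 * 0.169 * 0.089 = 17.537806 mm^3/s


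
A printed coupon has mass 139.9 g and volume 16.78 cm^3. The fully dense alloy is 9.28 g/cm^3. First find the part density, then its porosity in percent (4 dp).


rho_part = 139.9 / 16.78 = 8.33730632 g/cm^3
Porosity = (1 - 8.33730632/9.28)*100 = 10.1583 %


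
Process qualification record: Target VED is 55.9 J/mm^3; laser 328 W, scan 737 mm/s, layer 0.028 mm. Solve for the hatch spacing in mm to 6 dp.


h = 328 / (55.9*737*0.028) = 0.284339 mm


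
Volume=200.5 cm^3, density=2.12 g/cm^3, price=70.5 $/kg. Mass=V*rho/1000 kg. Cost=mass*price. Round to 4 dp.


Mass = 200.5*2.12/1000 = 0.42506 kg
Cost = 0.42506 * 70.5 = 29.9667 $


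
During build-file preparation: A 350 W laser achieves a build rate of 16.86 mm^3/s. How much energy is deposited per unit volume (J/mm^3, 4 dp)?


SE = 350 / 16.86 = 20.7592 J/mm^3


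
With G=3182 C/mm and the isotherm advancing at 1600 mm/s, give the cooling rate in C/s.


CR = 3182 * 1600 = 5091200 C/s


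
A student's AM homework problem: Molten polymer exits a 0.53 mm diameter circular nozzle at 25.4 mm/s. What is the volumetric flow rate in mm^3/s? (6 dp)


A = pi*(0.53/2)^2 = 0.22061834 mm^2
Q = 0.22061834 * 25.4 = 5.603706 mm^3/s


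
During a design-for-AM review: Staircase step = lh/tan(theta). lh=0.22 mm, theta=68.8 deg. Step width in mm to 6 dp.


step = 0.22 / tan(68.8) = 0.085332 mm


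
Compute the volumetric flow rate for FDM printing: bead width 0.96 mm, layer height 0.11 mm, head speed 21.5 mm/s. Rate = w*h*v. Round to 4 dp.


Rate = 0.96 * 0.11 * 21.5 = 2.2704 mm^3/s


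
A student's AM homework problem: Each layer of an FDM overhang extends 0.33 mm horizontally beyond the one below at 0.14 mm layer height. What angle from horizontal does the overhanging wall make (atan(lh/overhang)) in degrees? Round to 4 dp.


angle = atan(0.14/0.33) = 22.9887 degrees


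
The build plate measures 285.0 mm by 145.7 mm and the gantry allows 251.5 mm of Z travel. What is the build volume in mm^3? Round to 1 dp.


V = 285.0 * 145.7 * 251.5 = 10443411.8 mm^3


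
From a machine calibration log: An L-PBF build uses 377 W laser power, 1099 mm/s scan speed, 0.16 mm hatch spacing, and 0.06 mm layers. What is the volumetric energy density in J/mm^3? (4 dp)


E = 377 / (1099*0.16*0.06) = 35.7332 J/mm^3


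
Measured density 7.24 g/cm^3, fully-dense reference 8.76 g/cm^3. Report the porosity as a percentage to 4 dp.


Porosity = (1-7.24/8.76)*100 = 17.3516 %


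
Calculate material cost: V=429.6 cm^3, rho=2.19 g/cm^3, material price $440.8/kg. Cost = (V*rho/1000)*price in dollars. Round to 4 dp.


Mass = 429.6*2.19/1000 = 0.940824 kg
Cost = 0.940824 * 440.8 = 414.7152 $


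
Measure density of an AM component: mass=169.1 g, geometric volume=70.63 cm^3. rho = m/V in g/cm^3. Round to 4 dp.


rho = 169.1 / 70.63 = 2.3942 g/cm^3


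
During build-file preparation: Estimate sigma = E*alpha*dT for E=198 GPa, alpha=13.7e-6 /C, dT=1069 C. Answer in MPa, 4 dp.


sigma = 198*1000 * 13.7e-6 * 1069 = 2899.7694 MPa


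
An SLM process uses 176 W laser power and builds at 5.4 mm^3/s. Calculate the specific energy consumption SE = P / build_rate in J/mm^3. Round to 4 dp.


SE = 176 / 5.4 = 32.5926 J/mm^3


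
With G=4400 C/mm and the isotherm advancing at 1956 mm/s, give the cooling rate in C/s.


CR = 4400 * 1956 = 8606400 C/s


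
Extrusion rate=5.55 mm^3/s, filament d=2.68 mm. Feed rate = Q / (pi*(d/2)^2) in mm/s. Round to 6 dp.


A = pi*(2.68/2)^2 = 5.641044
v = 5.55 / 5.641044 = 0.98386 mm/s


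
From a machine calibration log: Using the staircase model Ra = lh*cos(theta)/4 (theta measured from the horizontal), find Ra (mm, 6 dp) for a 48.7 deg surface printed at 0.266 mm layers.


Ra = 0.266 * cos(48.7) / 4 = 0.04389 mm


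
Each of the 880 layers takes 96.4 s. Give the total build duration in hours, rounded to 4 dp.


t = 880 * 96.4 / 3600 = 23.5644 hrs


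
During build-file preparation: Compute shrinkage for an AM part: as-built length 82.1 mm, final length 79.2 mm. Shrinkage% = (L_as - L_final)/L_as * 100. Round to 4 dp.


Shrinkage = ((82.1-79.2)/82.1)*100 = 3.5323 %


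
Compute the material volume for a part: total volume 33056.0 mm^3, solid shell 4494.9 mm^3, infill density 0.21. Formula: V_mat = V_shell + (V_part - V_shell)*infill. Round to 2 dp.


V_infill = (33056.0 - 4494.9) * 0.21 = 5997.83
V_total = 4494.9 + 5997.83 = 10492.73 mm^3


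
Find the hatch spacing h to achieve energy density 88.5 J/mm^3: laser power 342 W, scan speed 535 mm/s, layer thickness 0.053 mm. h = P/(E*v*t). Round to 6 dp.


h = 342 / (88.5*535*0.053) = 0.136287 mm


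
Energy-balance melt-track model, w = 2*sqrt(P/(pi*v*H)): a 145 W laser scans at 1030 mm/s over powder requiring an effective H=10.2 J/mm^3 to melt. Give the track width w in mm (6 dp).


w = 2*sqrt(145/(pi*1030*10.2)) = 0.132562 mm


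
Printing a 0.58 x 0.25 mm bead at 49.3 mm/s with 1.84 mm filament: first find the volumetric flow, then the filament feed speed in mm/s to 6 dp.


Q = 0.58 * 0.25 * 49.3 = 7.1485 mm^3/s
A_fil = pi*(1.84/2)^2 = 2.65904402 mm^2
v_feed = 7.1485 / 2.65904402 = 2.688372 mm/s


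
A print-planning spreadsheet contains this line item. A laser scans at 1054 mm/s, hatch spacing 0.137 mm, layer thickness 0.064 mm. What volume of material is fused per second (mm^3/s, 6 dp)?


Rate = 1054 * 0.137 * 0.064 = 9.241472 mm^3/s


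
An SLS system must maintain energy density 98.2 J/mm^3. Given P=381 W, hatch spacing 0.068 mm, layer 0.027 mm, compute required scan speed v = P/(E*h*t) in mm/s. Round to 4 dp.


v = 381 / (98.2*0.068*0.027) = 2113.201 mm/s


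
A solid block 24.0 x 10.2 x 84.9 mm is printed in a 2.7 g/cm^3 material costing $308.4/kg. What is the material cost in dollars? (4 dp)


V = 24.0 * 10.2 * 84.9 = 20783.52 mm^3 = 20.78352 cm^3
Mass = 20.78352 * 2.7 / 1000 = 0.0561155 kg
Cost = 0.0561155 * 308.4 = 17.306 $


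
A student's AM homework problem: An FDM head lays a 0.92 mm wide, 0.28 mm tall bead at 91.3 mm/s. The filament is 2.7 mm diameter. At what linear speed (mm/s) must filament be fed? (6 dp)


Q = 0.92 * 0.28 * 91.3 = 23.51888 mm^3/s
A_fil = pi*(2.7/2)^2 = 5.72555261 mm^2
v_feed = 23.51888 / 5.72555261 = 4.107705 mm/s


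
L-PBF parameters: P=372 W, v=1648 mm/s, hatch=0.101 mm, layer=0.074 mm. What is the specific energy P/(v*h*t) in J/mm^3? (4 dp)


Build rate = 1648 * 0.101 * 0.074 = 12.317152 mm^3/s
SE = 372 / 12.317152 = 30.2018 J/mm^3


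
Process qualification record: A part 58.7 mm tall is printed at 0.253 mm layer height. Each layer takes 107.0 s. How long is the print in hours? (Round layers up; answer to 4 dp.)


Layers = ceil(58.7/0.253) = 233
t = 233 * 107.0 / 3600 = 6.9253 hrs


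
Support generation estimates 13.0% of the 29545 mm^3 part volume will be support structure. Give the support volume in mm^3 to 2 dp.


V_support = 29545 * 0.13 = 3840.85 mm^3


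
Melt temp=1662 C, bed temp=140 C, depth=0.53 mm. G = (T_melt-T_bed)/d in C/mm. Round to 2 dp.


G = (1662-140)/0.53 = 2871.7 C/mm


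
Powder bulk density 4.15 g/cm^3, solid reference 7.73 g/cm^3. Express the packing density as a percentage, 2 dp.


Packing = (4.15/7.73)*100 = 53.69 %


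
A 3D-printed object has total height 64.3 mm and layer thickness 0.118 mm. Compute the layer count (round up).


Layers = ceil(64.3/0.118) = 545


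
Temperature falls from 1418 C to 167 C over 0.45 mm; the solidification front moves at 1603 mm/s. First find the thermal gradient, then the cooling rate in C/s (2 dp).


G = (1418-167)/0.45 = 2780.0 C/mm
CR = 2780.0 * 1603 = 4456340.0 C/s


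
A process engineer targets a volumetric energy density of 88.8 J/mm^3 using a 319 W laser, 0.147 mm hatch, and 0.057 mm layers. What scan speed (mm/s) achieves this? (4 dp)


v = 319 / (88.8*0.147*0.057) = 428.7316 mm/s


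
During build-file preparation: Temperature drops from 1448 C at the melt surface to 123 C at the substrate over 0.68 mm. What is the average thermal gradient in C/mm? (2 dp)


G = (1448-123)/0.68 = 1948.53 C/mm


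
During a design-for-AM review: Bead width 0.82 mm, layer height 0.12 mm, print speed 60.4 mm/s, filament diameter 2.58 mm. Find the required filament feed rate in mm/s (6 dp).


Q = 0.82 * 0.12 * 60.4 = 5.94336 mm^3/s
A_fil = pi*(2.58/2)^2 = 5.22792433 mm^2
v_feed = 5.94336 / 5.22792433 = 1.136849 mm/s


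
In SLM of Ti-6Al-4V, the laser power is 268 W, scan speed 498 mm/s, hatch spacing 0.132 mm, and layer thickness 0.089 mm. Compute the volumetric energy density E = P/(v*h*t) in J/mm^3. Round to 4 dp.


E = 268 / (498*0.132*0.089) = 45.808 J/mm^3


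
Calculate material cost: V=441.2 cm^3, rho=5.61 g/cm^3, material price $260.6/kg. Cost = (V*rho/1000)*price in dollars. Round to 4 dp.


Mass = 441.2*5.61/1000 = 2.475132 kg
Cost = 2.475132 * 260.6 = 645.0194 $


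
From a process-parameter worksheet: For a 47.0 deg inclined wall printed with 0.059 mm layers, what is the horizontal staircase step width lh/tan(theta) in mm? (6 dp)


step = 0.059 / tan(47.0) = 0.055018 mm


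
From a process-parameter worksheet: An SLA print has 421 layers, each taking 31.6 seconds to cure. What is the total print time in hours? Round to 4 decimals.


t = 421 * 31.6 / 3600 = 3.6954 hrs


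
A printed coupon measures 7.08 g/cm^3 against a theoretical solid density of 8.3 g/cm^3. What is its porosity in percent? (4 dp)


Porosity = (1-7.08/8.3)*100 = 14.6988 %


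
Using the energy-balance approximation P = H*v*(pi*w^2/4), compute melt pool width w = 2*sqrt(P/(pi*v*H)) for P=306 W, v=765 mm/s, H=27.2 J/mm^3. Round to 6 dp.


w = 2*sqrt(306/(pi*765*27.2)) = 0.136836 mm


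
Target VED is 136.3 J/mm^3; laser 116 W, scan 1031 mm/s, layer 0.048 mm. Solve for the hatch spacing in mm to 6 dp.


h = 116 / (136.3*1031*0.048) = 0.017197 mm


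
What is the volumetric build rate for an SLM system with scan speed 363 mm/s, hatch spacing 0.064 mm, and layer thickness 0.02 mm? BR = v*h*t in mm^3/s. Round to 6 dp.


Rate = 363 * 0.064 * 0.02 = 0.46464 mm^3/s


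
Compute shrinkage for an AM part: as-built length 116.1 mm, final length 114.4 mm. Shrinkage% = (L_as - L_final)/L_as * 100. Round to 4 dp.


Shrinkage = ((116.1-114.4)/116.1)*100 = 1.4643 %


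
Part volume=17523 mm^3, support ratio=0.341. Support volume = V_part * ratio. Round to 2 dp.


V_support = 17523 * 0.341 = 5975.34 mm^3


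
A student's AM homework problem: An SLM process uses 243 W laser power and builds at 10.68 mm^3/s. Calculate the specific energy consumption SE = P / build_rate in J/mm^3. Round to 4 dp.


SE = 243 / 10.68 = 22.7528 J/mm^3


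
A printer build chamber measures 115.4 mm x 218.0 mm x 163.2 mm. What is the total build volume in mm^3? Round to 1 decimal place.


V = 115.4 * 218.0 * 163.2 = 4105655.0 mm^3


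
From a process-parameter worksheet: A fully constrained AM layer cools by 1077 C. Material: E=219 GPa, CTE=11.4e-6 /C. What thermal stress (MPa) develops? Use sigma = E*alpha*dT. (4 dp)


sigma = 219*1000 * 11.4e-6 * 1077 = 2688.8382 MPa


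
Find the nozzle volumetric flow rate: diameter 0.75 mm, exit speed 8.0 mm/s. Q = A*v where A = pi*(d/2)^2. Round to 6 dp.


A = pi*(0.75/2)^2 = 0.44178647 mm^2
Q = 0.44178647 * 8.0 = 3.534292 mm^3/s


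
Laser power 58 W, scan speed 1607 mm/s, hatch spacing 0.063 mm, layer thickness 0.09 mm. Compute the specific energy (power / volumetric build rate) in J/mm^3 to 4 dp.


Build rate = 1607 * 0.063 * 0.09 = 9.11169 mm^3/s
SE = 58 / 9.11169 = 6.3654 J/mm^3


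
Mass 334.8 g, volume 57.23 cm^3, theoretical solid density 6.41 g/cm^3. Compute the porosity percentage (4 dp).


rho_part = 334.8 / 57.23 = 5.85007863 g/cm^3
Porosity = (1 - 5.85007863/6.41)*100 = 8.7351 %


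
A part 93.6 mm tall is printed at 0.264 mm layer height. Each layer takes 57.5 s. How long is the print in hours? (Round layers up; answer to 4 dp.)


Layers = ceil(93.6/0.264) = 355
t = 355 * 57.5 / 3600 = 5.6701 hrs


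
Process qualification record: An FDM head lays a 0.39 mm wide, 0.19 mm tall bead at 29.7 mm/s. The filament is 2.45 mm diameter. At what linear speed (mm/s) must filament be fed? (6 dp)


Q = 0.39 * 0.19 * 29.7 = 2.20077 mm^3/s
A_fil = pi*(2.45/2)^2 = 4.71435248 mm^2
v_feed = 2.20077 / 4.71435248 = 0.466823 mm/s


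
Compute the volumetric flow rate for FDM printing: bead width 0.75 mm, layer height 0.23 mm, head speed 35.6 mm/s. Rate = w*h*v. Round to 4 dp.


Rate = 0.75 * 0.23 * 35.6 = 6.141 mm^3/s


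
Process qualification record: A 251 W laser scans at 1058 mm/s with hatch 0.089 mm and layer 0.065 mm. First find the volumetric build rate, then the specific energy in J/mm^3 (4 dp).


Build rate = 1058 * 0.089 * 0.065 = 6.12053 mm^3/s
SE = 251 / 6.12053 = 41.0095 J/mm^3


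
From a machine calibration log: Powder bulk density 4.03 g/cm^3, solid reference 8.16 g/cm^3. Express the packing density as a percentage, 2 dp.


Packing = (4.03/8.16)*100 = 49.39 %


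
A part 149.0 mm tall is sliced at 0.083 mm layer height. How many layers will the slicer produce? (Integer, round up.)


Layers = ceil(149.0/0.083) = 1796


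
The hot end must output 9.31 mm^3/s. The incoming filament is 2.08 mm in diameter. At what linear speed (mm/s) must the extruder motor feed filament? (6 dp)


A = pi*(2.08/2)^2 = 3.397947
v = 9.31 / 3.397947 = 2.73989 mm/s


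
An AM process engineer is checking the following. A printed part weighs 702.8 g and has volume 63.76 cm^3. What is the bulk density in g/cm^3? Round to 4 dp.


rho = 702.8 / 63.76 = 11.0226 g/cm^3


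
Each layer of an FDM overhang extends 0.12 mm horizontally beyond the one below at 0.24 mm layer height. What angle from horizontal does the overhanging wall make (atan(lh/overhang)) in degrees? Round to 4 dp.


angle = atan(0.24/0.12) = 63.4349 degrees


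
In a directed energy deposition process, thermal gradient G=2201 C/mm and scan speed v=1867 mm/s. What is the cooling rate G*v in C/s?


CR = 2201 * 1867 = 4109267 C/s


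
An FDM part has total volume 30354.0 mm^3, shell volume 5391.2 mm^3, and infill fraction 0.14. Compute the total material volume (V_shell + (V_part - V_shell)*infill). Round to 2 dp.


V_infill = (30354.0 - 5391.2) * 0.14 = 3494.79
V_total = 5391.2 + 3494.79 = 8885.99 mm^3


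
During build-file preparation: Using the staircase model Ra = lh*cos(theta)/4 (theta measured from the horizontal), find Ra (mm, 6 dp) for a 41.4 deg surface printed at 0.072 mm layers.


Ra = 0.072 * cos(41.4) / 4 = 0.013502 mm


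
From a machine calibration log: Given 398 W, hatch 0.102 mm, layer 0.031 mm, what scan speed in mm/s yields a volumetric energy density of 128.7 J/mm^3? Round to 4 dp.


v = 398 / (128.7*0.102*0.031) = 978.0086 mm/s


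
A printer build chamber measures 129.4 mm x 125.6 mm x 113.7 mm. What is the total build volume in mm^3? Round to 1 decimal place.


V = 129.4 * 125.6 * 113.7 = 1847925.2 mm^3


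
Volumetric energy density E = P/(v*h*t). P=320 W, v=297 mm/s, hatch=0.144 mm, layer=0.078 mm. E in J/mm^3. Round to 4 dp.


E = 320 / (297*0.144*0.078) = 95.926 J/mm^3


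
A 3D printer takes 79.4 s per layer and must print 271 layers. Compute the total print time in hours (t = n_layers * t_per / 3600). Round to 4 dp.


t = 271 * 79.4 / 3600 = 5.9771 hrs


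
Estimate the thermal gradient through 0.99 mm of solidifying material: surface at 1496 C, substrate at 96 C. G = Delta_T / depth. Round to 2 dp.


G = (1496-96)/0.99 = 1414.14 C/mm


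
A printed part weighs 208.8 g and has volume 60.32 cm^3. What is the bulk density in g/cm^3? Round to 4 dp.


rho = 208.8 / 60.32 = 3.4615 g/cm^3


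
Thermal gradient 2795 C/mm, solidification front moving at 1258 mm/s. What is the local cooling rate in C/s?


CR = 2795 * 1258 = 3516110 C/s


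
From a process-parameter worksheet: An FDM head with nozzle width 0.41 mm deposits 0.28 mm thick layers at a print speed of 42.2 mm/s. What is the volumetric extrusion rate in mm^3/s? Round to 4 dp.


Rate = 0.41 * 0.28 * 42.2 = 4.8446 mm^3/s


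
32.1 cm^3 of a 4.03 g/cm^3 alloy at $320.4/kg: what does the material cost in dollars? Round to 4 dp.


Mass = 32.1*4.03/1000 = 0.129363 kg
Cost = 0.129363 * 320.4 = 41.4479 $


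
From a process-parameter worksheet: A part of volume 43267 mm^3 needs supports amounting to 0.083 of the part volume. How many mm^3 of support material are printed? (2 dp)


V_support = 43267 * 0.083 = 3591.16 mm^3


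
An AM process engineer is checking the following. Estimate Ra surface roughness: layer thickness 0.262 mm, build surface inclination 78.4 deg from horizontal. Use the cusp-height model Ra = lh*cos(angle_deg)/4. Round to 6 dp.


Ra = 0.262 * cos(78.4) / 4 = 0.013171 mm


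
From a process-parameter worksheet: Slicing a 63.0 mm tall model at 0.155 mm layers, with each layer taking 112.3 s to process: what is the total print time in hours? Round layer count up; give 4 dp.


Layers = ceil(63.0/0.155) = 407
t = 407 * 112.3 / 3600 = 12.6961 hrs


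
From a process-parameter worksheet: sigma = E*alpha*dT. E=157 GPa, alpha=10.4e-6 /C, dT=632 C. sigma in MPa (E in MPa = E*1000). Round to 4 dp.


sigma = 157*1000 * 10.4e-6 * 632 = 1031.9296 MPa


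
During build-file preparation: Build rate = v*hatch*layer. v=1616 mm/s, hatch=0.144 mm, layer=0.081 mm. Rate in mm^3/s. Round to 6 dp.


Rate = 1616 * 0.144 * 0.081 = 18.849024 mm^3/s


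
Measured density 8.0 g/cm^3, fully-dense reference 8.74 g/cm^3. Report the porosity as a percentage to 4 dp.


Porosity = (1-8.0/8.74)*100 = 8.4668 %


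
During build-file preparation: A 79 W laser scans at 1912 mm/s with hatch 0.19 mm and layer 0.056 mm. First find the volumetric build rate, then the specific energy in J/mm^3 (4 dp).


Build rate = 1912 * 0.19 * 0.056 = 20.34368 mm^3/s
SE = 79 / 20.34368 = 3.8833 J/mm^3


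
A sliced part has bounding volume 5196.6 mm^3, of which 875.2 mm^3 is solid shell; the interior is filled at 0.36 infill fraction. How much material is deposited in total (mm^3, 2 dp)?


V_infill = (5196.6 - 875.2) * 0.36 = 1555.7
V_total = 875.2 + 1555.7 = 2430.9 mm^3


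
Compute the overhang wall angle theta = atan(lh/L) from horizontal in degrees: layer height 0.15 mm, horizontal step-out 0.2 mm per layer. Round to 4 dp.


angle = atan(0.15/0.2) = 36.8699 degrees


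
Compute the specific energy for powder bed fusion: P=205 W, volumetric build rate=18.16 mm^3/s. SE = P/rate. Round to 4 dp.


SE = 205 / 18.16 = 11.2885 J/mm^3


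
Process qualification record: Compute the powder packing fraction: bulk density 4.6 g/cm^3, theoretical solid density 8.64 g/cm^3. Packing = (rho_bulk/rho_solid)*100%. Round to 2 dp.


Packing = (4.6/8.64)*100 = 53.24 %


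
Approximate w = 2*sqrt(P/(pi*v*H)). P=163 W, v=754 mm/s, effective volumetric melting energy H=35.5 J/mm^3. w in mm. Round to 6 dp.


w = 2*sqrt(163/(pi*754*35.5)) = 0.088054 mm


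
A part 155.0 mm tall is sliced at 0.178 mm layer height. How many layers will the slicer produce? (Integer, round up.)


Layers = ceil(155.0/0.178) = 871


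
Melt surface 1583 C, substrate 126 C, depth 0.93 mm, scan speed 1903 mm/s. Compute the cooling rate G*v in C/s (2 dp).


G = (1583-126)/0.93 = 1566.66666667 C/mm
CR = 1566.66666667 * 1903 = 2981366.67 C/s


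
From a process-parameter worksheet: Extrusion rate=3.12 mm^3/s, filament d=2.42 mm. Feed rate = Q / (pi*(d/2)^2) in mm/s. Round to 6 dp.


A = pi*(2.42/2)^2 = 4.599606
v = 3.12 / 4.599606 = 0.678319 mm/s


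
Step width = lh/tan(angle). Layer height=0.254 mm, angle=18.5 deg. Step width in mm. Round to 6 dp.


step = 0.254 / tan(18.5) = 0.759126 mm


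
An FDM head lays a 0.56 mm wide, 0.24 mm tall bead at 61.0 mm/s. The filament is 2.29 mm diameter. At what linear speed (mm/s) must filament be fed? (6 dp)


Q = 0.56 * 0.24 * 61.0 = 8.1984 mm^3/s
A_fil = pi*(2.29/2)^2 = 4.11870651 mm^2
v_feed = 8.1984 / 4.11870651 = 1.990528 mm/s


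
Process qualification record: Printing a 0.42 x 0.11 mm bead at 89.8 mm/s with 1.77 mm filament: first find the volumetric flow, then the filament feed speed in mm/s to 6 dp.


Q = 0.42 * 0.11 * 89.8 = 4.14876 mm^3/s
A_fil = pi*(1.77/2)^2 = 2.46057391 mm^2
v_feed = 4.14876 / 2.46057391 = 1.686094 mm/s


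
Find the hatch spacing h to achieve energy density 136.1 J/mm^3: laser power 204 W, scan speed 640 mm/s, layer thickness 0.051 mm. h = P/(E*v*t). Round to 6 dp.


h = 204 / (136.1*640*0.051) = 0.045922 mm


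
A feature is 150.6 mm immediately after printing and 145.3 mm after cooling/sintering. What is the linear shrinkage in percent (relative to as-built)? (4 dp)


Shrinkage = ((150.6-145.3)/150.6)*100 = 3.5193 %


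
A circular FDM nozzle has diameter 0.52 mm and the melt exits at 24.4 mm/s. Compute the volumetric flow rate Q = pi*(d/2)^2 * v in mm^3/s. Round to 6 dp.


A = pi*(0.52/2)^2 = 0.21237166 mm^2
Q = 0.21237166 * 24.4 = 5.181869 mm^3/s


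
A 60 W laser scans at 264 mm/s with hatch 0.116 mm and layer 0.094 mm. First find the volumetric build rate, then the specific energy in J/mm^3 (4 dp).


Build rate = 264 * 0.116 * 0.094 = 2.878656 mm^3/s
SE = 60 / 2.878656 = 20.8431 J/mm^3


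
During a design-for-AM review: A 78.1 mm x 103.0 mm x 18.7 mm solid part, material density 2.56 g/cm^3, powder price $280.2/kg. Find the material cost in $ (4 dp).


V = 78.1 * 103.0 * 18.7 = 150428.41 mm^3 = 150.42841 cm^3
Mass = 150.42841 * 2.56 / 1000 = 0.38509673 kg
Cost = 0.38509673 * 280.2 = 107.9041 $


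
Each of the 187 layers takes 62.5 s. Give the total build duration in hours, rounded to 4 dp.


t = 187 * 62.5 / 3600 = 3.2465 hrs


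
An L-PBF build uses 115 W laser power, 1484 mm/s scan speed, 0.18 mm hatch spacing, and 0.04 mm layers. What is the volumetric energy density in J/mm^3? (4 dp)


E = 115 / (1484*0.18*0.04) = 10.763 J/mm^3


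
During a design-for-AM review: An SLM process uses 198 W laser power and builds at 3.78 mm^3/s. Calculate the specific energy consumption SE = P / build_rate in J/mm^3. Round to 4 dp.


SE = 198 / 3.78 = 52.381 J/mm^3


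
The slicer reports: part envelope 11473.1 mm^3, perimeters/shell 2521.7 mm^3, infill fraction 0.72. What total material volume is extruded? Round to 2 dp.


V_infill = (11473.1 - 2521.7) * 0.72 = 6445.01
V_total = 2521.7 + 6445.01 = 8966.71 mm^3


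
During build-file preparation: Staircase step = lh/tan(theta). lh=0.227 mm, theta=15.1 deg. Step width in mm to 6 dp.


step = 0.227 / tan(15.1) = 0.841299 mm


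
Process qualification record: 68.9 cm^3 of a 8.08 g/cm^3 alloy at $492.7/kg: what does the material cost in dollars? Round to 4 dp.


Mass = 68.9*8.08/1000 = 0.556712 kg
Cost = 0.556712 * 492.7 = 274.292 $


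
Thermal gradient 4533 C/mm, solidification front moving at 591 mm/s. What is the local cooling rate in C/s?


CR = 4533 * 591 = 2679003 C/s


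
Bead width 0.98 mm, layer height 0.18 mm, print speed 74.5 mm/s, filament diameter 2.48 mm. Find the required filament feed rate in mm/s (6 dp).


Q = 0.98 * 0.18 * 74.5 = 13.1418 mm^3/s
A_fil = pi*(2.48/2)^2 = 4.83051286 mm^2
v_feed = 13.1418 / 4.83051286 = 2.720581 mm/s


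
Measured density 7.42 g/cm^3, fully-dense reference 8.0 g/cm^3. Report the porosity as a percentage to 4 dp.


Porosity = (1-7.42/8.0)*100 = 7.25 %


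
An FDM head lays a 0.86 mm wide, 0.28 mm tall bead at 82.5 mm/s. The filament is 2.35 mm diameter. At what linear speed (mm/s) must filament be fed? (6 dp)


Q = 0.86 * 0.28 * 82.5 = 19.866 mm^3/s
A_fil = pi*(2.35/2)^2 = 4.33736136 mm^2
v_feed = 19.866 / 4.33736136 = 4.580204 mm/s


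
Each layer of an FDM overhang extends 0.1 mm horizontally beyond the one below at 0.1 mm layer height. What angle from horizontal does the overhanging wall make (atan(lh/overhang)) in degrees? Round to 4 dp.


angle = atan(0.1/0.1) = 45.0 degrees


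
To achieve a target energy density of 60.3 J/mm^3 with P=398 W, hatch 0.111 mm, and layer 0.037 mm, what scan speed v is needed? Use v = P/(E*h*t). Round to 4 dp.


v = 398 / (60.3*0.111*0.037) = 1607.0932 mm/s


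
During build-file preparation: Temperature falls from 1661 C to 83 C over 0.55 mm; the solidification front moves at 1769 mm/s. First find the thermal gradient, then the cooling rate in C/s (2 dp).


G = (1661-83)/0.55 = 2869.09090909 C/mm
CR = 2869.09090909 * 1769 = 5075421.82 C/s


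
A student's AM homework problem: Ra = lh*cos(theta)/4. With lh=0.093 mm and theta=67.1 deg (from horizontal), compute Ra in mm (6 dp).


Ra = 0.093 * cos(67.1) / 4 = 0.009047 mm


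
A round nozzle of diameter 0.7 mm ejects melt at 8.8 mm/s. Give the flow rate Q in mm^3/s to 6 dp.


A = pi*(0.7/2)^2 = 0.3848451 mm^2
Q = 0.3848451 * 8.8 = 3.386637 mm^3/s


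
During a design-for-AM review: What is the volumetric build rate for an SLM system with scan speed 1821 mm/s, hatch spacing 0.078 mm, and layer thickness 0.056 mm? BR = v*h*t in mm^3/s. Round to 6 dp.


Rate = 1821 * 0.078 * 0.056 = 7.954128 mm^3/s


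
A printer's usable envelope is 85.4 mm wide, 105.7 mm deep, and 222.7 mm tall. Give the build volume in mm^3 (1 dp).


V = 85.4 * 105.7 * 222.7 = 2010263.9 mm^3


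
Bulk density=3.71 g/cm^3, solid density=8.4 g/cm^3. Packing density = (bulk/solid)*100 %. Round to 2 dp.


Packing = (3.71/8.4)*100 = 44.17 %
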